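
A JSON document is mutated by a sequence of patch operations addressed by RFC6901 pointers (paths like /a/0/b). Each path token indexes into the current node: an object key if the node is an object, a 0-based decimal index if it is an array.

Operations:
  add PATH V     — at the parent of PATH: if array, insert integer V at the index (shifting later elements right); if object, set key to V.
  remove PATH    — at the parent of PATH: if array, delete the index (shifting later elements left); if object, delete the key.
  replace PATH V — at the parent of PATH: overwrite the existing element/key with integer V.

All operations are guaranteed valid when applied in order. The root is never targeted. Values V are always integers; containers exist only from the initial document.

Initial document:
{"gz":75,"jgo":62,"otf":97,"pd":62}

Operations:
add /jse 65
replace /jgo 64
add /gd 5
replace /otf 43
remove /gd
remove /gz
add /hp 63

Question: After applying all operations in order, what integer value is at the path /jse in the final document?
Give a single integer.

After op 1 (add /jse 65): {"gz":75,"jgo":62,"jse":65,"otf":97,"pd":62}
After op 2 (replace /jgo 64): {"gz":75,"jgo":64,"jse":65,"otf":97,"pd":62}
After op 3 (add /gd 5): {"gd":5,"gz":75,"jgo":64,"jse":65,"otf":97,"pd":62}
After op 4 (replace /otf 43): {"gd":5,"gz":75,"jgo":64,"jse":65,"otf":43,"pd":62}
After op 5 (remove /gd): {"gz":75,"jgo":64,"jse":65,"otf":43,"pd":62}
After op 6 (remove /gz): {"jgo":64,"jse":65,"otf":43,"pd":62}
After op 7 (add /hp 63): {"hp":63,"jgo":64,"jse":65,"otf":43,"pd":62}
Value at /jse: 65

Answer: 65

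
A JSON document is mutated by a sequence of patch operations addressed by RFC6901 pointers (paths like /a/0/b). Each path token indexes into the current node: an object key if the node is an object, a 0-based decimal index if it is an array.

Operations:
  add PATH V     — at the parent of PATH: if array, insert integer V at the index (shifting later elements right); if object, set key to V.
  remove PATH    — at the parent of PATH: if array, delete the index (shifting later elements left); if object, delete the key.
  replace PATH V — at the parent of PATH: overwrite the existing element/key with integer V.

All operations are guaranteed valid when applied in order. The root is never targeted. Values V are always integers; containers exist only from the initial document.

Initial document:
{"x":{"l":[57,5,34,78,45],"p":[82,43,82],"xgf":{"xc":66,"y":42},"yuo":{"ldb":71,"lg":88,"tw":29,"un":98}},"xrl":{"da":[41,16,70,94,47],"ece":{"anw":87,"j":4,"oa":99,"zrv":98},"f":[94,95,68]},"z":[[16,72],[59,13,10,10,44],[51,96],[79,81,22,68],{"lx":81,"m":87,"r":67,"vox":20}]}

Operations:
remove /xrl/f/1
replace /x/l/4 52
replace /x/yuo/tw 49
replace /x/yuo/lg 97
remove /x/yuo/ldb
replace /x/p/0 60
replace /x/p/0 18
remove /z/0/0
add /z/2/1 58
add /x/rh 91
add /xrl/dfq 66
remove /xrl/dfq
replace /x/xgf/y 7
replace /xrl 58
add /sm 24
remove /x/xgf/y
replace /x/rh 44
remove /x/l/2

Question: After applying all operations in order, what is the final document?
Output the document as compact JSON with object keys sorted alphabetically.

Answer: {"sm":24,"x":{"l":[57,5,78,52],"p":[18,43,82],"rh":44,"xgf":{"xc":66},"yuo":{"lg":97,"tw":49,"un":98}},"xrl":58,"z":[[72],[59,13,10,10,44],[51,58,96],[79,81,22,68],{"lx":81,"m":87,"r":67,"vox":20}]}

Derivation:
After op 1 (remove /xrl/f/1): {"x":{"l":[57,5,34,78,45],"p":[82,43,82],"xgf":{"xc":66,"y":42},"yuo":{"ldb":71,"lg":88,"tw":29,"un":98}},"xrl":{"da":[41,16,70,94,47],"ece":{"anw":87,"j":4,"oa":99,"zrv":98},"f":[94,68]},"z":[[16,72],[59,13,10,10,44],[51,96],[79,81,22,68],{"lx":81,"m":87,"r":67,"vox":20}]}
After op 2 (replace /x/l/4 52): {"x":{"l":[57,5,34,78,52],"p":[82,43,82],"xgf":{"xc":66,"y":42},"yuo":{"ldb":71,"lg":88,"tw":29,"un":98}},"xrl":{"da":[41,16,70,94,47],"ece":{"anw":87,"j":4,"oa":99,"zrv":98},"f":[94,68]},"z":[[16,72],[59,13,10,10,44],[51,96],[79,81,22,68],{"lx":81,"m":87,"r":67,"vox":20}]}
After op 3 (replace /x/yuo/tw 49): {"x":{"l":[57,5,34,78,52],"p":[82,43,82],"xgf":{"xc":66,"y":42},"yuo":{"ldb":71,"lg":88,"tw":49,"un":98}},"xrl":{"da":[41,16,70,94,47],"ece":{"anw":87,"j":4,"oa":99,"zrv":98},"f":[94,68]},"z":[[16,72],[59,13,10,10,44],[51,96],[79,81,22,68],{"lx":81,"m":87,"r":67,"vox":20}]}
After op 4 (replace /x/yuo/lg 97): {"x":{"l":[57,5,34,78,52],"p":[82,43,82],"xgf":{"xc":66,"y":42},"yuo":{"ldb":71,"lg":97,"tw":49,"un":98}},"xrl":{"da":[41,16,70,94,47],"ece":{"anw":87,"j":4,"oa":99,"zrv":98},"f":[94,68]},"z":[[16,72],[59,13,10,10,44],[51,96],[79,81,22,68],{"lx":81,"m":87,"r":67,"vox":20}]}
After op 5 (remove /x/yuo/ldb): {"x":{"l":[57,5,34,78,52],"p":[82,43,82],"xgf":{"xc":66,"y":42},"yuo":{"lg":97,"tw":49,"un":98}},"xrl":{"da":[41,16,70,94,47],"ece":{"anw":87,"j":4,"oa":99,"zrv":98},"f":[94,68]},"z":[[16,72],[59,13,10,10,44],[51,96],[79,81,22,68],{"lx":81,"m":87,"r":67,"vox":20}]}
After op 6 (replace /x/p/0 60): {"x":{"l":[57,5,34,78,52],"p":[60,43,82],"xgf":{"xc":66,"y":42},"yuo":{"lg":97,"tw":49,"un":98}},"xrl":{"da":[41,16,70,94,47],"ece":{"anw":87,"j":4,"oa":99,"zrv":98},"f":[94,68]},"z":[[16,72],[59,13,10,10,44],[51,96],[79,81,22,68],{"lx":81,"m":87,"r":67,"vox":20}]}
After op 7 (replace /x/p/0 18): {"x":{"l":[57,5,34,78,52],"p":[18,43,82],"xgf":{"xc":66,"y":42},"yuo":{"lg":97,"tw":49,"un":98}},"xrl":{"da":[41,16,70,94,47],"ece":{"anw":87,"j":4,"oa":99,"zrv":98},"f":[94,68]},"z":[[16,72],[59,13,10,10,44],[51,96],[79,81,22,68],{"lx":81,"m":87,"r":67,"vox":20}]}
After op 8 (remove /z/0/0): {"x":{"l":[57,5,34,78,52],"p":[18,43,82],"xgf":{"xc":66,"y":42},"yuo":{"lg":97,"tw":49,"un":98}},"xrl":{"da":[41,16,70,94,47],"ece":{"anw":87,"j":4,"oa":99,"zrv":98},"f":[94,68]},"z":[[72],[59,13,10,10,44],[51,96],[79,81,22,68],{"lx":81,"m":87,"r":67,"vox":20}]}
After op 9 (add /z/2/1 58): {"x":{"l":[57,5,34,78,52],"p":[18,43,82],"xgf":{"xc":66,"y":42},"yuo":{"lg":97,"tw":49,"un":98}},"xrl":{"da":[41,16,70,94,47],"ece":{"anw":87,"j":4,"oa":99,"zrv":98},"f":[94,68]},"z":[[72],[59,13,10,10,44],[51,58,96],[79,81,22,68],{"lx":81,"m":87,"r":67,"vox":20}]}
After op 10 (add /x/rh 91): {"x":{"l":[57,5,34,78,52],"p":[18,43,82],"rh":91,"xgf":{"xc":66,"y":42},"yuo":{"lg":97,"tw":49,"un":98}},"xrl":{"da":[41,16,70,94,47],"ece":{"anw":87,"j":4,"oa":99,"zrv":98},"f":[94,68]},"z":[[72],[59,13,10,10,44],[51,58,96],[79,81,22,68],{"lx":81,"m":87,"r":67,"vox":20}]}
After op 11 (add /xrl/dfq 66): {"x":{"l":[57,5,34,78,52],"p":[18,43,82],"rh":91,"xgf":{"xc":66,"y":42},"yuo":{"lg":97,"tw":49,"un":98}},"xrl":{"da":[41,16,70,94,47],"dfq":66,"ece":{"anw":87,"j":4,"oa":99,"zrv":98},"f":[94,68]},"z":[[72],[59,13,10,10,44],[51,58,96],[79,81,22,68],{"lx":81,"m":87,"r":67,"vox":20}]}
After op 12 (remove /xrl/dfq): {"x":{"l":[57,5,34,78,52],"p":[18,43,82],"rh":91,"xgf":{"xc":66,"y":42},"yuo":{"lg":97,"tw":49,"un":98}},"xrl":{"da":[41,16,70,94,47],"ece":{"anw":87,"j":4,"oa":99,"zrv":98},"f":[94,68]},"z":[[72],[59,13,10,10,44],[51,58,96],[79,81,22,68],{"lx":81,"m":87,"r":67,"vox":20}]}
After op 13 (replace /x/xgf/y 7): {"x":{"l":[57,5,34,78,52],"p":[18,43,82],"rh":91,"xgf":{"xc":66,"y":7},"yuo":{"lg":97,"tw":49,"un":98}},"xrl":{"da":[41,16,70,94,47],"ece":{"anw":87,"j":4,"oa":99,"zrv":98},"f":[94,68]},"z":[[72],[59,13,10,10,44],[51,58,96],[79,81,22,68],{"lx":81,"m":87,"r":67,"vox":20}]}
After op 14 (replace /xrl 58): {"x":{"l":[57,5,34,78,52],"p":[18,43,82],"rh":91,"xgf":{"xc":66,"y":7},"yuo":{"lg":97,"tw":49,"un":98}},"xrl":58,"z":[[72],[59,13,10,10,44],[51,58,96],[79,81,22,68],{"lx":81,"m":87,"r":67,"vox":20}]}
After op 15 (add /sm 24): {"sm":24,"x":{"l":[57,5,34,78,52],"p":[18,43,82],"rh":91,"xgf":{"xc":66,"y":7},"yuo":{"lg":97,"tw":49,"un":98}},"xrl":58,"z":[[72],[59,13,10,10,44],[51,58,96],[79,81,22,68],{"lx":81,"m":87,"r":67,"vox":20}]}
After op 16 (remove /x/xgf/y): {"sm":24,"x":{"l":[57,5,34,78,52],"p":[18,43,82],"rh":91,"xgf":{"xc":66},"yuo":{"lg":97,"tw":49,"un":98}},"xrl":58,"z":[[72],[59,13,10,10,44],[51,58,96],[79,81,22,68],{"lx":81,"m":87,"r":67,"vox":20}]}
After op 17 (replace /x/rh 44): {"sm":24,"x":{"l":[57,5,34,78,52],"p":[18,43,82],"rh":44,"xgf":{"xc":66},"yuo":{"lg":97,"tw":49,"un":98}},"xrl":58,"z":[[72],[59,13,10,10,44],[51,58,96],[79,81,22,68],{"lx":81,"m":87,"r":67,"vox":20}]}
After op 18 (remove /x/l/2): {"sm":24,"x":{"l":[57,5,78,52],"p":[18,43,82],"rh":44,"xgf":{"xc":66},"yuo":{"lg":97,"tw":49,"un":98}},"xrl":58,"z":[[72],[59,13,10,10,44],[51,58,96],[79,81,22,68],{"lx":81,"m":87,"r":67,"vox":20}]}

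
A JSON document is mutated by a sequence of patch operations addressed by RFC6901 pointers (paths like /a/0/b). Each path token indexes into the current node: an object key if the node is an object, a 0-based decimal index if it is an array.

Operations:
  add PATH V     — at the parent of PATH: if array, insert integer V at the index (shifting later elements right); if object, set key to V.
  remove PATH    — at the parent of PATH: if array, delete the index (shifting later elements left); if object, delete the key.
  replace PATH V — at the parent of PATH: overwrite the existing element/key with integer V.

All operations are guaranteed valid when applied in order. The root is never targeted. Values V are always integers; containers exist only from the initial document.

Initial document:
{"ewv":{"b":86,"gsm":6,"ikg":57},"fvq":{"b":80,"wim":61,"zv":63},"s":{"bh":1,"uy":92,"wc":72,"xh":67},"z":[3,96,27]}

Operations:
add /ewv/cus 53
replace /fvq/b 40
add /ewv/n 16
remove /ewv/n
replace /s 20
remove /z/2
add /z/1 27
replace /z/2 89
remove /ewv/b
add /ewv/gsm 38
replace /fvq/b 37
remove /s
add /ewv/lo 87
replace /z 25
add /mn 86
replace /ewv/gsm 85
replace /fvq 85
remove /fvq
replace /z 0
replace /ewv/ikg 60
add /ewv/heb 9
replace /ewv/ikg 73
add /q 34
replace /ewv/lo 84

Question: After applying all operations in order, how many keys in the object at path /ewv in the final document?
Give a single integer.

After op 1 (add /ewv/cus 53): {"ewv":{"b":86,"cus":53,"gsm":6,"ikg":57},"fvq":{"b":80,"wim":61,"zv":63},"s":{"bh":1,"uy":92,"wc":72,"xh":67},"z":[3,96,27]}
After op 2 (replace /fvq/b 40): {"ewv":{"b":86,"cus":53,"gsm":6,"ikg":57},"fvq":{"b":40,"wim":61,"zv":63},"s":{"bh":1,"uy":92,"wc":72,"xh":67},"z":[3,96,27]}
After op 3 (add /ewv/n 16): {"ewv":{"b":86,"cus":53,"gsm":6,"ikg":57,"n":16},"fvq":{"b":40,"wim":61,"zv":63},"s":{"bh":1,"uy":92,"wc":72,"xh":67},"z":[3,96,27]}
After op 4 (remove /ewv/n): {"ewv":{"b":86,"cus":53,"gsm":6,"ikg":57},"fvq":{"b":40,"wim":61,"zv":63},"s":{"bh":1,"uy":92,"wc":72,"xh":67},"z":[3,96,27]}
After op 5 (replace /s 20): {"ewv":{"b":86,"cus":53,"gsm":6,"ikg":57},"fvq":{"b":40,"wim":61,"zv":63},"s":20,"z":[3,96,27]}
After op 6 (remove /z/2): {"ewv":{"b":86,"cus":53,"gsm":6,"ikg":57},"fvq":{"b":40,"wim":61,"zv":63},"s":20,"z":[3,96]}
After op 7 (add /z/1 27): {"ewv":{"b":86,"cus":53,"gsm":6,"ikg":57},"fvq":{"b":40,"wim":61,"zv":63},"s":20,"z":[3,27,96]}
After op 8 (replace /z/2 89): {"ewv":{"b":86,"cus":53,"gsm":6,"ikg":57},"fvq":{"b":40,"wim":61,"zv":63},"s":20,"z":[3,27,89]}
After op 9 (remove /ewv/b): {"ewv":{"cus":53,"gsm":6,"ikg":57},"fvq":{"b":40,"wim":61,"zv":63},"s":20,"z":[3,27,89]}
After op 10 (add /ewv/gsm 38): {"ewv":{"cus":53,"gsm":38,"ikg":57},"fvq":{"b":40,"wim":61,"zv":63},"s":20,"z":[3,27,89]}
After op 11 (replace /fvq/b 37): {"ewv":{"cus":53,"gsm":38,"ikg":57},"fvq":{"b":37,"wim":61,"zv":63},"s":20,"z":[3,27,89]}
After op 12 (remove /s): {"ewv":{"cus":53,"gsm":38,"ikg":57},"fvq":{"b":37,"wim":61,"zv":63},"z":[3,27,89]}
After op 13 (add /ewv/lo 87): {"ewv":{"cus":53,"gsm":38,"ikg":57,"lo":87},"fvq":{"b":37,"wim":61,"zv":63},"z":[3,27,89]}
After op 14 (replace /z 25): {"ewv":{"cus":53,"gsm":38,"ikg":57,"lo":87},"fvq":{"b":37,"wim":61,"zv":63},"z":25}
After op 15 (add /mn 86): {"ewv":{"cus":53,"gsm":38,"ikg":57,"lo":87},"fvq":{"b":37,"wim":61,"zv":63},"mn":86,"z":25}
After op 16 (replace /ewv/gsm 85): {"ewv":{"cus":53,"gsm":85,"ikg":57,"lo":87},"fvq":{"b":37,"wim":61,"zv":63},"mn":86,"z":25}
After op 17 (replace /fvq 85): {"ewv":{"cus":53,"gsm":85,"ikg":57,"lo":87},"fvq":85,"mn":86,"z":25}
After op 18 (remove /fvq): {"ewv":{"cus":53,"gsm":85,"ikg":57,"lo":87},"mn":86,"z":25}
After op 19 (replace /z 0): {"ewv":{"cus":53,"gsm":85,"ikg":57,"lo":87},"mn":86,"z":0}
After op 20 (replace /ewv/ikg 60): {"ewv":{"cus":53,"gsm":85,"ikg":60,"lo":87},"mn":86,"z":0}
After op 21 (add /ewv/heb 9): {"ewv":{"cus":53,"gsm":85,"heb":9,"ikg":60,"lo":87},"mn":86,"z":0}
After op 22 (replace /ewv/ikg 73): {"ewv":{"cus":53,"gsm":85,"heb":9,"ikg":73,"lo":87},"mn":86,"z":0}
After op 23 (add /q 34): {"ewv":{"cus":53,"gsm":85,"heb":9,"ikg":73,"lo":87},"mn":86,"q":34,"z":0}
After op 24 (replace /ewv/lo 84): {"ewv":{"cus":53,"gsm":85,"heb":9,"ikg":73,"lo":84},"mn":86,"q":34,"z":0}
Size at path /ewv: 5

Answer: 5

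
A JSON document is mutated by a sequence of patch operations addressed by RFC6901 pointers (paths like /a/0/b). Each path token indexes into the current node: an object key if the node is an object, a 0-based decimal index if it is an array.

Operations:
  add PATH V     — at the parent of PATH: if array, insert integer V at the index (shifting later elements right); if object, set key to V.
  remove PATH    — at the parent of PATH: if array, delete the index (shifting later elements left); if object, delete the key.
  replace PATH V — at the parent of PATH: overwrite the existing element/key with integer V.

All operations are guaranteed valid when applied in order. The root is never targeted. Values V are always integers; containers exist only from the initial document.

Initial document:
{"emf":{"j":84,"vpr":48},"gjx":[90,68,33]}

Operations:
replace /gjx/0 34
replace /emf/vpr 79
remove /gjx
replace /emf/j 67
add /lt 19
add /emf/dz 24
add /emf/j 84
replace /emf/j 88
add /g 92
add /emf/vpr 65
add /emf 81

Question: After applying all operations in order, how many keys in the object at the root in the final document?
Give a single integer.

Answer: 3

Derivation:
After op 1 (replace /gjx/0 34): {"emf":{"j":84,"vpr":48},"gjx":[34,68,33]}
After op 2 (replace /emf/vpr 79): {"emf":{"j":84,"vpr":79},"gjx":[34,68,33]}
After op 3 (remove /gjx): {"emf":{"j":84,"vpr":79}}
After op 4 (replace /emf/j 67): {"emf":{"j":67,"vpr":79}}
After op 5 (add /lt 19): {"emf":{"j":67,"vpr":79},"lt":19}
After op 6 (add /emf/dz 24): {"emf":{"dz":24,"j":67,"vpr":79},"lt":19}
After op 7 (add /emf/j 84): {"emf":{"dz":24,"j":84,"vpr":79},"lt":19}
After op 8 (replace /emf/j 88): {"emf":{"dz":24,"j":88,"vpr":79},"lt":19}
After op 9 (add /g 92): {"emf":{"dz":24,"j":88,"vpr":79},"g":92,"lt":19}
After op 10 (add /emf/vpr 65): {"emf":{"dz":24,"j":88,"vpr":65},"g":92,"lt":19}
After op 11 (add /emf 81): {"emf":81,"g":92,"lt":19}
Size at the root: 3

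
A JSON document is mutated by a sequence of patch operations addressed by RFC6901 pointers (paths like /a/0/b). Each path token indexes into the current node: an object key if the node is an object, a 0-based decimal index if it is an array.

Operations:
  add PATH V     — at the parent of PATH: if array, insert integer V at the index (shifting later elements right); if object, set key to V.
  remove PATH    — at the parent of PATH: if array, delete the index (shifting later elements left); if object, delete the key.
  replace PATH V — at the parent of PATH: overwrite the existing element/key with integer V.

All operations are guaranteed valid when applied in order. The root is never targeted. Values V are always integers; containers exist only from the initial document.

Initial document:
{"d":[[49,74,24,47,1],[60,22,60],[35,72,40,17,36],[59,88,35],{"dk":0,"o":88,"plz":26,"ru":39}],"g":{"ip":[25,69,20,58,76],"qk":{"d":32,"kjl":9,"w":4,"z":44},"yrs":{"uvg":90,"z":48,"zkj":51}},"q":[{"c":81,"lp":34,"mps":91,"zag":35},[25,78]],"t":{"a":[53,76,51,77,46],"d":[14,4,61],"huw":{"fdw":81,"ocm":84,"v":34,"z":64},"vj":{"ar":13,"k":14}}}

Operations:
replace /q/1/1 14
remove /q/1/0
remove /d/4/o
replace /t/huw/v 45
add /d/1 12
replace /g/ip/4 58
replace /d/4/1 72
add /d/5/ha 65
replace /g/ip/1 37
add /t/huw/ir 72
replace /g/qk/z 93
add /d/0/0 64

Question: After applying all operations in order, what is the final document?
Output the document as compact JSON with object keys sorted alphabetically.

Answer: {"d":[[64,49,74,24,47,1],12,[60,22,60],[35,72,40,17,36],[59,72,35],{"dk":0,"ha":65,"plz":26,"ru":39}],"g":{"ip":[25,37,20,58,58],"qk":{"d":32,"kjl":9,"w":4,"z":93},"yrs":{"uvg":90,"z":48,"zkj":51}},"q":[{"c":81,"lp":34,"mps":91,"zag":35},[14]],"t":{"a":[53,76,51,77,46],"d":[14,4,61],"huw":{"fdw":81,"ir":72,"ocm":84,"v":45,"z":64},"vj":{"ar":13,"k":14}}}

Derivation:
After op 1 (replace /q/1/1 14): {"d":[[49,74,24,47,1],[60,22,60],[35,72,40,17,36],[59,88,35],{"dk":0,"o":88,"plz":26,"ru":39}],"g":{"ip":[25,69,20,58,76],"qk":{"d":32,"kjl":9,"w":4,"z":44},"yrs":{"uvg":90,"z":48,"zkj":51}},"q":[{"c":81,"lp":34,"mps":91,"zag":35},[25,14]],"t":{"a":[53,76,51,77,46],"d":[14,4,61],"huw":{"fdw":81,"ocm":84,"v":34,"z":64},"vj":{"ar":13,"k":14}}}
After op 2 (remove /q/1/0): {"d":[[49,74,24,47,1],[60,22,60],[35,72,40,17,36],[59,88,35],{"dk":0,"o":88,"plz":26,"ru":39}],"g":{"ip":[25,69,20,58,76],"qk":{"d":32,"kjl":9,"w":4,"z":44},"yrs":{"uvg":90,"z":48,"zkj":51}},"q":[{"c":81,"lp":34,"mps":91,"zag":35},[14]],"t":{"a":[53,76,51,77,46],"d":[14,4,61],"huw":{"fdw":81,"ocm":84,"v":34,"z":64},"vj":{"ar":13,"k":14}}}
After op 3 (remove /d/4/o): {"d":[[49,74,24,47,1],[60,22,60],[35,72,40,17,36],[59,88,35],{"dk":0,"plz":26,"ru":39}],"g":{"ip":[25,69,20,58,76],"qk":{"d":32,"kjl":9,"w":4,"z":44},"yrs":{"uvg":90,"z":48,"zkj":51}},"q":[{"c":81,"lp":34,"mps":91,"zag":35},[14]],"t":{"a":[53,76,51,77,46],"d":[14,4,61],"huw":{"fdw":81,"ocm":84,"v":34,"z":64},"vj":{"ar":13,"k":14}}}
After op 4 (replace /t/huw/v 45): {"d":[[49,74,24,47,1],[60,22,60],[35,72,40,17,36],[59,88,35],{"dk":0,"plz":26,"ru":39}],"g":{"ip":[25,69,20,58,76],"qk":{"d":32,"kjl":9,"w":4,"z":44},"yrs":{"uvg":90,"z":48,"zkj":51}},"q":[{"c":81,"lp":34,"mps":91,"zag":35},[14]],"t":{"a":[53,76,51,77,46],"d":[14,4,61],"huw":{"fdw":81,"ocm":84,"v":45,"z":64},"vj":{"ar":13,"k":14}}}
After op 5 (add /d/1 12): {"d":[[49,74,24,47,1],12,[60,22,60],[35,72,40,17,36],[59,88,35],{"dk":0,"plz":26,"ru":39}],"g":{"ip":[25,69,20,58,76],"qk":{"d":32,"kjl":9,"w":4,"z":44},"yrs":{"uvg":90,"z":48,"zkj":51}},"q":[{"c":81,"lp":34,"mps":91,"zag":35},[14]],"t":{"a":[53,76,51,77,46],"d":[14,4,61],"huw":{"fdw":81,"ocm":84,"v":45,"z":64},"vj":{"ar":13,"k":14}}}
After op 6 (replace /g/ip/4 58): {"d":[[49,74,24,47,1],12,[60,22,60],[35,72,40,17,36],[59,88,35],{"dk":0,"plz":26,"ru":39}],"g":{"ip":[25,69,20,58,58],"qk":{"d":32,"kjl":9,"w":4,"z":44},"yrs":{"uvg":90,"z":48,"zkj":51}},"q":[{"c":81,"lp":34,"mps":91,"zag":35},[14]],"t":{"a":[53,76,51,77,46],"d":[14,4,61],"huw":{"fdw":81,"ocm":84,"v":45,"z":64},"vj":{"ar":13,"k":14}}}
After op 7 (replace /d/4/1 72): {"d":[[49,74,24,47,1],12,[60,22,60],[35,72,40,17,36],[59,72,35],{"dk":0,"plz":26,"ru":39}],"g":{"ip":[25,69,20,58,58],"qk":{"d":32,"kjl":9,"w":4,"z":44},"yrs":{"uvg":90,"z":48,"zkj":51}},"q":[{"c":81,"lp":34,"mps":91,"zag":35},[14]],"t":{"a":[53,76,51,77,46],"d":[14,4,61],"huw":{"fdw":81,"ocm":84,"v":45,"z":64},"vj":{"ar":13,"k":14}}}
After op 8 (add /d/5/ha 65): {"d":[[49,74,24,47,1],12,[60,22,60],[35,72,40,17,36],[59,72,35],{"dk":0,"ha":65,"plz":26,"ru":39}],"g":{"ip":[25,69,20,58,58],"qk":{"d":32,"kjl":9,"w":4,"z":44},"yrs":{"uvg":90,"z":48,"zkj":51}},"q":[{"c":81,"lp":34,"mps":91,"zag":35},[14]],"t":{"a":[53,76,51,77,46],"d":[14,4,61],"huw":{"fdw":81,"ocm":84,"v":45,"z":64},"vj":{"ar":13,"k":14}}}
After op 9 (replace /g/ip/1 37): {"d":[[49,74,24,47,1],12,[60,22,60],[35,72,40,17,36],[59,72,35],{"dk":0,"ha":65,"plz":26,"ru":39}],"g":{"ip":[25,37,20,58,58],"qk":{"d":32,"kjl":9,"w":4,"z":44},"yrs":{"uvg":90,"z":48,"zkj":51}},"q":[{"c":81,"lp":34,"mps":91,"zag":35},[14]],"t":{"a":[53,76,51,77,46],"d":[14,4,61],"huw":{"fdw":81,"ocm":84,"v":45,"z":64},"vj":{"ar":13,"k":14}}}
After op 10 (add /t/huw/ir 72): {"d":[[49,74,24,47,1],12,[60,22,60],[35,72,40,17,36],[59,72,35],{"dk":0,"ha":65,"plz":26,"ru":39}],"g":{"ip":[25,37,20,58,58],"qk":{"d":32,"kjl":9,"w":4,"z":44},"yrs":{"uvg":90,"z":48,"zkj":51}},"q":[{"c":81,"lp":34,"mps":91,"zag":35},[14]],"t":{"a":[53,76,51,77,46],"d":[14,4,61],"huw":{"fdw":81,"ir":72,"ocm":84,"v":45,"z":64},"vj":{"ar":13,"k":14}}}
After op 11 (replace /g/qk/z 93): {"d":[[49,74,24,47,1],12,[60,22,60],[35,72,40,17,36],[59,72,35],{"dk":0,"ha":65,"plz":26,"ru":39}],"g":{"ip":[25,37,20,58,58],"qk":{"d":32,"kjl":9,"w":4,"z":93},"yrs":{"uvg":90,"z":48,"zkj":51}},"q":[{"c":81,"lp":34,"mps":91,"zag":35},[14]],"t":{"a":[53,76,51,77,46],"d":[14,4,61],"huw":{"fdw":81,"ir":72,"ocm":84,"v":45,"z":64},"vj":{"ar":13,"k":14}}}
After op 12 (add /d/0/0 64): {"d":[[64,49,74,24,47,1],12,[60,22,60],[35,72,40,17,36],[59,72,35],{"dk":0,"ha":65,"plz":26,"ru":39}],"g":{"ip":[25,37,20,58,58],"qk":{"d":32,"kjl":9,"w":4,"z":93},"yrs":{"uvg":90,"z":48,"zkj":51}},"q":[{"c":81,"lp":34,"mps":91,"zag":35},[14]],"t":{"a":[53,76,51,77,46],"d":[14,4,61],"huw":{"fdw":81,"ir":72,"ocm":84,"v":45,"z":64},"vj":{"ar":13,"k":14}}}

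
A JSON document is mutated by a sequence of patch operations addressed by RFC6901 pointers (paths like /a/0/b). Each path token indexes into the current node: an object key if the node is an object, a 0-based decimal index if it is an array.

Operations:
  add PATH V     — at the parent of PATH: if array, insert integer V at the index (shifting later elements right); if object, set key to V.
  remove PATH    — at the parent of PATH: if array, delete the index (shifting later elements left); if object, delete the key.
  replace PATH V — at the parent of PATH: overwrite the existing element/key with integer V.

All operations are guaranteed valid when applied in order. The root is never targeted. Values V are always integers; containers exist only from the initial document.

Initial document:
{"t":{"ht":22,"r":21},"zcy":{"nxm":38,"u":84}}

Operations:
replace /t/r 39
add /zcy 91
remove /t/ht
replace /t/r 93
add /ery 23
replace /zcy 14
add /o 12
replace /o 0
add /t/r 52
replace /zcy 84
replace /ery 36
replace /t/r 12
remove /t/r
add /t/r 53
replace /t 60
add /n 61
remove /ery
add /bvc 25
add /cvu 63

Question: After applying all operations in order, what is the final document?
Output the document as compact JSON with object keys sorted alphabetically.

After op 1 (replace /t/r 39): {"t":{"ht":22,"r":39},"zcy":{"nxm":38,"u":84}}
After op 2 (add /zcy 91): {"t":{"ht":22,"r":39},"zcy":91}
After op 3 (remove /t/ht): {"t":{"r":39},"zcy":91}
After op 4 (replace /t/r 93): {"t":{"r":93},"zcy":91}
After op 5 (add /ery 23): {"ery":23,"t":{"r":93},"zcy":91}
After op 6 (replace /zcy 14): {"ery":23,"t":{"r":93},"zcy":14}
After op 7 (add /o 12): {"ery":23,"o":12,"t":{"r":93},"zcy":14}
After op 8 (replace /o 0): {"ery":23,"o":0,"t":{"r":93},"zcy":14}
After op 9 (add /t/r 52): {"ery":23,"o":0,"t":{"r":52},"zcy":14}
After op 10 (replace /zcy 84): {"ery":23,"o":0,"t":{"r":52},"zcy":84}
After op 11 (replace /ery 36): {"ery":36,"o":0,"t":{"r":52},"zcy":84}
After op 12 (replace /t/r 12): {"ery":36,"o":0,"t":{"r":12},"zcy":84}
After op 13 (remove /t/r): {"ery":36,"o":0,"t":{},"zcy":84}
After op 14 (add /t/r 53): {"ery":36,"o":0,"t":{"r":53},"zcy":84}
After op 15 (replace /t 60): {"ery":36,"o":0,"t":60,"zcy":84}
After op 16 (add /n 61): {"ery":36,"n":61,"o":0,"t":60,"zcy":84}
After op 17 (remove /ery): {"n":61,"o":0,"t":60,"zcy":84}
After op 18 (add /bvc 25): {"bvc":25,"n":61,"o":0,"t":60,"zcy":84}
After op 19 (add /cvu 63): {"bvc":25,"cvu":63,"n":61,"o":0,"t":60,"zcy":84}

Answer: {"bvc":25,"cvu":63,"n":61,"o":0,"t":60,"zcy":84}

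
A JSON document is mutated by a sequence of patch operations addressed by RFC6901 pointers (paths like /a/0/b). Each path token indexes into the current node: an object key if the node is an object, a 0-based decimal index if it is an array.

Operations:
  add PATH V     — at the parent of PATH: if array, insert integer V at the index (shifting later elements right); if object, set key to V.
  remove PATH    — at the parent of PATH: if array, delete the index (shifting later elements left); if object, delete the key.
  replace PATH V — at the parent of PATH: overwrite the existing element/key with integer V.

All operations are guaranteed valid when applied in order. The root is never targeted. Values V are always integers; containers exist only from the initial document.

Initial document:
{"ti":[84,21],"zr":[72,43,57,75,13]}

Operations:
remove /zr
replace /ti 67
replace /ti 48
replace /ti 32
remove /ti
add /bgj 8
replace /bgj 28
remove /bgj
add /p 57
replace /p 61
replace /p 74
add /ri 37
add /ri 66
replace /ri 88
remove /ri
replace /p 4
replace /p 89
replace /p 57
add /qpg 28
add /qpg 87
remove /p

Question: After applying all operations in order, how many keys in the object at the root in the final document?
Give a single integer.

After op 1 (remove /zr): {"ti":[84,21]}
After op 2 (replace /ti 67): {"ti":67}
After op 3 (replace /ti 48): {"ti":48}
After op 4 (replace /ti 32): {"ti":32}
After op 5 (remove /ti): {}
After op 6 (add /bgj 8): {"bgj":8}
After op 7 (replace /bgj 28): {"bgj":28}
After op 8 (remove /bgj): {}
After op 9 (add /p 57): {"p":57}
After op 10 (replace /p 61): {"p":61}
After op 11 (replace /p 74): {"p":74}
After op 12 (add /ri 37): {"p":74,"ri":37}
After op 13 (add /ri 66): {"p":74,"ri":66}
After op 14 (replace /ri 88): {"p":74,"ri":88}
After op 15 (remove /ri): {"p":74}
After op 16 (replace /p 4): {"p":4}
After op 17 (replace /p 89): {"p":89}
After op 18 (replace /p 57): {"p":57}
After op 19 (add /qpg 28): {"p":57,"qpg":28}
After op 20 (add /qpg 87): {"p":57,"qpg":87}
After op 21 (remove /p): {"qpg":87}
Size at the root: 1

Answer: 1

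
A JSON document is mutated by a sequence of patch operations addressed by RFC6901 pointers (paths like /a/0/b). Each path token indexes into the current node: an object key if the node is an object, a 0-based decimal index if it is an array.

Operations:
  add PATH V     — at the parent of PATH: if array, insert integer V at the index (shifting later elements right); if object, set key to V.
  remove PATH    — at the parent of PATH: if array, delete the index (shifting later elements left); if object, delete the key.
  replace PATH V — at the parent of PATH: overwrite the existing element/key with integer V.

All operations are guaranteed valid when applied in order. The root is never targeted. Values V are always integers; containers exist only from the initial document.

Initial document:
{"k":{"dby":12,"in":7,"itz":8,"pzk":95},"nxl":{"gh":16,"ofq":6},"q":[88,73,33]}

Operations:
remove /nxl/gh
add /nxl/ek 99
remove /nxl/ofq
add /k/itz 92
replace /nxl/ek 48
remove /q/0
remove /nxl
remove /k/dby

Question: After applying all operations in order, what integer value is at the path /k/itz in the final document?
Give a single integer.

After op 1 (remove /nxl/gh): {"k":{"dby":12,"in":7,"itz":8,"pzk":95},"nxl":{"ofq":6},"q":[88,73,33]}
After op 2 (add /nxl/ek 99): {"k":{"dby":12,"in":7,"itz":8,"pzk":95},"nxl":{"ek":99,"ofq":6},"q":[88,73,33]}
After op 3 (remove /nxl/ofq): {"k":{"dby":12,"in":7,"itz":8,"pzk":95},"nxl":{"ek":99},"q":[88,73,33]}
After op 4 (add /k/itz 92): {"k":{"dby":12,"in":7,"itz":92,"pzk":95},"nxl":{"ek":99},"q":[88,73,33]}
After op 5 (replace /nxl/ek 48): {"k":{"dby":12,"in":7,"itz":92,"pzk":95},"nxl":{"ek":48},"q":[88,73,33]}
After op 6 (remove /q/0): {"k":{"dby":12,"in":7,"itz":92,"pzk":95},"nxl":{"ek":48},"q":[73,33]}
After op 7 (remove /nxl): {"k":{"dby":12,"in":7,"itz":92,"pzk":95},"q":[73,33]}
After op 8 (remove /k/dby): {"k":{"in":7,"itz":92,"pzk":95},"q":[73,33]}
Value at /k/itz: 92

Answer: 92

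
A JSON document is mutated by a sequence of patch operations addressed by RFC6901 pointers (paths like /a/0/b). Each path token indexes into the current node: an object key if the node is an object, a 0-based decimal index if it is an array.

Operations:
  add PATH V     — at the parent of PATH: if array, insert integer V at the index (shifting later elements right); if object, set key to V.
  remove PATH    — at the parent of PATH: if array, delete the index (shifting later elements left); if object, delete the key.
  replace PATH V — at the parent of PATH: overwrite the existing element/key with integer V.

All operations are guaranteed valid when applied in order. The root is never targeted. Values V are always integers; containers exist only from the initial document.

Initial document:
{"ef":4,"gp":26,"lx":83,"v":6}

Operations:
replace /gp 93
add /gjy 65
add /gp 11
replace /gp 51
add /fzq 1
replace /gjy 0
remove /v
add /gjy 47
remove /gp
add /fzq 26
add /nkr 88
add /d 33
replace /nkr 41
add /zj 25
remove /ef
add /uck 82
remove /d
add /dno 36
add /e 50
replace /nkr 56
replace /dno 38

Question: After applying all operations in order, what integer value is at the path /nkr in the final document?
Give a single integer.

After op 1 (replace /gp 93): {"ef":4,"gp":93,"lx":83,"v":6}
After op 2 (add /gjy 65): {"ef":4,"gjy":65,"gp":93,"lx":83,"v":6}
After op 3 (add /gp 11): {"ef":4,"gjy":65,"gp":11,"lx":83,"v":6}
After op 4 (replace /gp 51): {"ef":4,"gjy":65,"gp":51,"lx":83,"v":6}
After op 5 (add /fzq 1): {"ef":4,"fzq":1,"gjy":65,"gp":51,"lx":83,"v":6}
After op 6 (replace /gjy 0): {"ef":4,"fzq":1,"gjy":0,"gp":51,"lx":83,"v":6}
After op 7 (remove /v): {"ef":4,"fzq":1,"gjy":0,"gp":51,"lx":83}
After op 8 (add /gjy 47): {"ef":4,"fzq":1,"gjy":47,"gp":51,"lx":83}
After op 9 (remove /gp): {"ef":4,"fzq":1,"gjy":47,"lx":83}
After op 10 (add /fzq 26): {"ef":4,"fzq":26,"gjy":47,"lx":83}
After op 11 (add /nkr 88): {"ef":4,"fzq":26,"gjy":47,"lx":83,"nkr":88}
After op 12 (add /d 33): {"d":33,"ef":4,"fzq":26,"gjy":47,"lx":83,"nkr":88}
After op 13 (replace /nkr 41): {"d":33,"ef":4,"fzq":26,"gjy":47,"lx":83,"nkr":41}
After op 14 (add /zj 25): {"d":33,"ef":4,"fzq":26,"gjy":47,"lx":83,"nkr":41,"zj":25}
After op 15 (remove /ef): {"d":33,"fzq":26,"gjy":47,"lx":83,"nkr":41,"zj":25}
After op 16 (add /uck 82): {"d":33,"fzq":26,"gjy":47,"lx":83,"nkr":41,"uck":82,"zj":25}
After op 17 (remove /d): {"fzq":26,"gjy":47,"lx":83,"nkr":41,"uck":82,"zj":25}
After op 18 (add /dno 36): {"dno":36,"fzq":26,"gjy":47,"lx":83,"nkr":41,"uck":82,"zj":25}
After op 19 (add /e 50): {"dno":36,"e":50,"fzq":26,"gjy":47,"lx":83,"nkr":41,"uck":82,"zj":25}
After op 20 (replace /nkr 56): {"dno":36,"e":50,"fzq":26,"gjy":47,"lx":83,"nkr":56,"uck":82,"zj":25}
After op 21 (replace /dno 38): {"dno":38,"e":50,"fzq":26,"gjy":47,"lx":83,"nkr":56,"uck":82,"zj":25}
Value at /nkr: 56

Answer: 56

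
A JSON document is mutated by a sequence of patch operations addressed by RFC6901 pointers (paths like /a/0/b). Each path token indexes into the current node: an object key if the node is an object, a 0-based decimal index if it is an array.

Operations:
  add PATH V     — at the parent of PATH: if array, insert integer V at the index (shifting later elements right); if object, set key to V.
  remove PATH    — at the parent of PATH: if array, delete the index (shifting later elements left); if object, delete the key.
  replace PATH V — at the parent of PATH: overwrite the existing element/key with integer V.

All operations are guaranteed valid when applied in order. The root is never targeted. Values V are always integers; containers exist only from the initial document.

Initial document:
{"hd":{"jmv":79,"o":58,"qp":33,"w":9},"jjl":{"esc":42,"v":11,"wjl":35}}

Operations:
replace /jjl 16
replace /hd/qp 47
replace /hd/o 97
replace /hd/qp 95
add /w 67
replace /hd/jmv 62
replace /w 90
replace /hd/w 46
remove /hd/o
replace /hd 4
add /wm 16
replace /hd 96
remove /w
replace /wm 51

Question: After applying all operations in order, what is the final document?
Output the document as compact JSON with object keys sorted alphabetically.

Answer: {"hd":96,"jjl":16,"wm":51}

Derivation:
After op 1 (replace /jjl 16): {"hd":{"jmv":79,"o":58,"qp":33,"w":9},"jjl":16}
After op 2 (replace /hd/qp 47): {"hd":{"jmv":79,"o":58,"qp":47,"w":9},"jjl":16}
After op 3 (replace /hd/o 97): {"hd":{"jmv":79,"o":97,"qp":47,"w":9},"jjl":16}
After op 4 (replace /hd/qp 95): {"hd":{"jmv":79,"o":97,"qp":95,"w":9},"jjl":16}
After op 5 (add /w 67): {"hd":{"jmv":79,"o":97,"qp":95,"w":9},"jjl":16,"w":67}
After op 6 (replace /hd/jmv 62): {"hd":{"jmv":62,"o":97,"qp":95,"w":9},"jjl":16,"w":67}
After op 7 (replace /w 90): {"hd":{"jmv":62,"o":97,"qp":95,"w":9},"jjl":16,"w":90}
After op 8 (replace /hd/w 46): {"hd":{"jmv":62,"o":97,"qp":95,"w":46},"jjl":16,"w":90}
After op 9 (remove /hd/o): {"hd":{"jmv":62,"qp":95,"w":46},"jjl":16,"w":90}
After op 10 (replace /hd 4): {"hd":4,"jjl":16,"w":90}
After op 11 (add /wm 16): {"hd":4,"jjl":16,"w":90,"wm":16}
After op 12 (replace /hd 96): {"hd":96,"jjl":16,"w":90,"wm":16}
After op 13 (remove /w): {"hd":96,"jjl":16,"wm":16}
After op 14 (replace /wm 51): {"hd":96,"jjl":16,"wm":51}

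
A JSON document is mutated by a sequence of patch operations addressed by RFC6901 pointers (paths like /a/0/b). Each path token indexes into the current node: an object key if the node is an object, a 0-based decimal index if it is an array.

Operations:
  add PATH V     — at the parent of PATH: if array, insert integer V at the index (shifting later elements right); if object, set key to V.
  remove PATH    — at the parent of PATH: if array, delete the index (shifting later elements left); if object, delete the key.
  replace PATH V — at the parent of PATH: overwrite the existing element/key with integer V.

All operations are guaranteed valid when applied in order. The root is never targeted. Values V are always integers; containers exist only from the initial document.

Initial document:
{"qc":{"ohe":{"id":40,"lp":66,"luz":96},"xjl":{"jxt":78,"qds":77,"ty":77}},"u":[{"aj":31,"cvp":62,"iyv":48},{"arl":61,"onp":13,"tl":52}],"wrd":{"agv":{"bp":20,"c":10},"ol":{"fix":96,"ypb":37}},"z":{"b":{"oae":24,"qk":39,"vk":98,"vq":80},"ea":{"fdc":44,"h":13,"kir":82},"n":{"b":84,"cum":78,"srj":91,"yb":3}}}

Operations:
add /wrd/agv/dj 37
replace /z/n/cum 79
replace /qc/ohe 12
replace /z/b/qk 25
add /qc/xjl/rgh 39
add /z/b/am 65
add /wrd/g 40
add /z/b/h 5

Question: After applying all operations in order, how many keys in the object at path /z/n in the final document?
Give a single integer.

Answer: 4

Derivation:
After op 1 (add /wrd/agv/dj 37): {"qc":{"ohe":{"id":40,"lp":66,"luz":96},"xjl":{"jxt":78,"qds":77,"ty":77}},"u":[{"aj":31,"cvp":62,"iyv":48},{"arl":61,"onp":13,"tl":52}],"wrd":{"agv":{"bp":20,"c":10,"dj":37},"ol":{"fix":96,"ypb":37}},"z":{"b":{"oae":24,"qk":39,"vk":98,"vq":80},"ea":{"fdc":44,"h":13,"kir":82},"n":{"b":84,"cum":78,"srj":91,"yb":3}}}
After op 2 (replace /z/n/cum 79): {"qc":{"ohe":{"id":40,"lp":66,"luz":96},"xjl":{"jxt":78,"qds":77,"ty":77}},"u":[{"aj":31,"cvp":62,"iyv":48},{"arl":61,"onp":13,"tl":52}],"wrd":{"agv":{"bp":20,"c":10,"dj":37},"ol":{"fix":96,"ypb":37}},"z":{"b":{"oae":24,"qk":39,"vk":98,"vq":80},"ea":{"fdc":44,"h":13,"kir":82},"n":{"b":84,"cum":79,"srj":91,"yb":3}}}
After op 3 (replace /qc/ohe 12): {"qc":{"ohe":12,"xjl":{"jxt":78,"qds":77,"ty":77}},"u":[{"aj":31,"cvp":62,"iyv":48},{"arl":61,"onp":13,"tl":52}],"wrd":{"agv":{"bp":20,"c":10,"dj":37},"ol":{"fix":96,"ypb":37}},"z":{"b":{"oae":24,"qk":39,"vk":98,"vq":80},"ea":{"fdc":44,"h":13,"kir":82},"n":{"b":84,"cum":79,"srj":91,"yb":3}}}
After op 4 (replace /z/b/qk 25): {"qc":{"ohe":12,"xjl":{"jxt":78,"qds":77,"ty":77}},"u":[{"aj":31,"cvp":62,"iyv":48},{"arl":61,"onp":13,"tl":52}],"wrd":{"agv":{"bp":20,"c":10,"dj":37},"ol":{"fix":96,"ypb":37}},"z":{"b":{"oae":24,"qk":25,"vk":98,"vq":80},"ea":{"fdc":44,"h":13,"kir":82},"n":{"b":84,"cum":79,"srj":91,"yb":3}}}
After op 5 (add /qc/xjl/rgh 39): {"qc":{"ohe":12,"xjl":{"jxt":78,"qds":77,"rgh":39,"ty":77}},"u":[{"aj":31,"cvp":62,"iyv":48},{"arl":61,"onp":13,"tl":52}],"wrd":{"agv":{"bp":20,"c":10,"dj":37},"ol":{"fix":96,"ypb":37}},"z":{"b":{"oae":24,"qk":25,"vk":98,"vq":80},"ea":{"fdc":44,"h":13,"kir":82},"n":{"b":84,"cum":79,"srj":91,"yb":3}}}
After op 6 (add /z/b/am 65): {"qc":{"ohe":12,"xjl":{"jxt":78,"qds":77,"rgh":39,"ty":77}},"u":[{"aj":31,"cvp":62,"iyv":48},{"arl":61,"onp":13,"tl":52}],"wrd":{"agv":{"bp":20,"c":10,"dj":37},"ol":{"fix":96,"ypb":37}},"z":{"b":{"am":65,"oae":24,"qk":25,"vk":98,"vq":80},"ea":{"fdc":44,"h":13,"kir":82},"n":{"b":84,"cum":79,"srj":91,"yb":3}}}
After op 7 (add /wrd/g 40): {"qc":{"ohe":12,"xjl":{"jxt":78,"qds":77,"rgh":39,"ty":77}},"u":[{"aj":31,"cvp":62,"iyv":48},{"arl":61,"onp":13,"tl":52}],"wrd":{"agv":{"bp":20,"c":10,"dj":37},"g":40,"ol":{"fix":96,"ypb":37}},"z":{"b":{"am":65,"oae":24,"qk":25,"vk":98,"vq":80},"ea":{"fdc":44,"h":13,"kir":82},"n":{"b":84,"cum":79,"srj":91,"yb":3}}}
After op 8 (add /z/b/h 5): {"qc":{"ohe":12,"xjl":{"jxt":78,"qds":77,"rgh":39,"ty":77}},"u":[{"aj":31,"cvp":62,"iyv":48},{"arl":61,"onp":13,"tl":52}],"wrd":{"agv":{"bp":20,"c":10,"dj":37},"g":40,"ol":{"fix":96,"ypb":37}},"z":{"b":{"am":65,"h":5,"oae":24,"qk":25,"vk":98,"vq":80},"ea":{"fdc":44,"h":13,"kir":82},"n":{"b":84,"cum":79,"srj":91,"yb":3}}}
Size at path /z/n: 4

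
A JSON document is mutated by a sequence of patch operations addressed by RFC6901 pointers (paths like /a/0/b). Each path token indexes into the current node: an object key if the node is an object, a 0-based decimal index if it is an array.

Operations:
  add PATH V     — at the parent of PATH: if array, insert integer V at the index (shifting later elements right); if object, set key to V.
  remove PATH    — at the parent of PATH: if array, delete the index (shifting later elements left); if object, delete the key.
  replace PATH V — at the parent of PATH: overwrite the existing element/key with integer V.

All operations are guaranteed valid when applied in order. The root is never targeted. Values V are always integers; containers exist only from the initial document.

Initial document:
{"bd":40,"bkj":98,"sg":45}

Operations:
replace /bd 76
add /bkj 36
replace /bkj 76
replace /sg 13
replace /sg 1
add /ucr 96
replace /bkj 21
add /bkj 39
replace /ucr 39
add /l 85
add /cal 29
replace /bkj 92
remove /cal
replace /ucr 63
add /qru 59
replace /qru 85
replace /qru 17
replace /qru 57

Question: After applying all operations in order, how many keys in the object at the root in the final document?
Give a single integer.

After op 1 (replace /bd 76): {"bd":76,"bkj":98,"sg":45}
After op 2 (add /bkj 36): {"bd":76,"bkj":36,"sg":45}
After op 3 (replace /bkj 76): {"bd":76,"bkj":76,"sg":45}
After op 4 (replace /sg 13): {"bd":76,"bkj":76,"sg":13}
After op 5 (replace /sg 1): {"bd":76,"bkj":76,"sg":1}
After op 6 (add /ucr 96): {"bd":76,"bkj":76,"sg":1,"ucr":96}
After op 7 (replace /bkj 21): {"bd":76,"bkj":21,"sg":1,"ucr":96}
After op 8 (add /bkj 39): {"bd":76,"bkj":39,"sg":1,"ucr":96}
After op 9 (replace /ucr 39): {"bd":76,"bkj":39,"sg":1,"ucr":39}
After op 10 (add /l 85): {"bd":76,"bkj":39,"l":85,"sg":1,"ucr":39}
After op 11 (add /cal 29): {"bd":76,"bkj":39,"cal":29,"l":85,"sg":1,"ucr":39}
After op 12 (replace /bkj 92): {"bd":76,"bkj":92,"cal":29,"l":85,"sg":1,"ucr":39}
After op 13 (remove /cal): {"bd":76,"bkj":92,"l":85,"sg":1,"ucr":39}
After op 14 (replace /ucr 63): {"bd":76,"bkj":92,"l":85,"sg":1,"ucr":63}
After op 15 (add /qru 59): {"bd":76,"bkj":92,"l":85,"qru":59,"sg":1,"ucr":63}
After op 16 (replace /qru 85): {"bd":76,"bkj":92,"l":85,"qru":85,"sg":1,"ucr":63}
After op 17 (replace /qru 17): {"bd":76,"bkj":92,"l":85,"qru":17,"sg":1,"ucr":63}
After op 18 (replace /qru 57): {"bd":76,"bkj":92,"l":85,"qru":57,"sg":1,"ucr":63}
Size at the root: 6

Answer: 6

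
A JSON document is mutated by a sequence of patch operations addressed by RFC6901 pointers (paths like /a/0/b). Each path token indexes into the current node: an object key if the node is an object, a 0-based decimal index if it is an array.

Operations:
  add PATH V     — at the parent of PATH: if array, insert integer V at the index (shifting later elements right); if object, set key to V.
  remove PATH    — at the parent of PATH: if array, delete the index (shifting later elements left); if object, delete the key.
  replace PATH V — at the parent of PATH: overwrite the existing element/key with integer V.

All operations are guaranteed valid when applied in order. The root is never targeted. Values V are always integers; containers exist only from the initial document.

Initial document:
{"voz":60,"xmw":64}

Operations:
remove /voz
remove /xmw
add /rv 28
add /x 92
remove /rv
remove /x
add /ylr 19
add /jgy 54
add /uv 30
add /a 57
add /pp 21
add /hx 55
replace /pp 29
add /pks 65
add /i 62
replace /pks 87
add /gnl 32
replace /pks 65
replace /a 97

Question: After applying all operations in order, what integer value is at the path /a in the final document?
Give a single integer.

After op 1 (remove /voz): {"xmw":64}
After op 2 (remove /xmw): {}
After op 3 (add /rv 28): {"rv":28}
After op 4 (add /x 92): {"rv":28,"x":92}
After op 5 (remove /rv): {"x":92}
After op 6 (remove /x): {}
After op 7 (add /ylr 19): {"ylr":19}
After op 8 (add /jgy 54): {"jgy":54,"ylr":19}
After op 9 (add /uv 30): {"jgy":54,"uv":30,"ylr":19}
After op 10 (add /a 57): {"a":57,"jgy":54,"uv":30,"ylr":19}
After op 11 (add /pp 21): {"a":57,"jgy":54,"pp":21,"uv":30,"ylr":19}
After op 12 (add /hx 55): {"a":57,"hx":55,"jgy":54,"pp":21,"uv":30,"ylr":19}
After op 13 (replace /pp 29): {"a":57,"hx":55,"jgy":54,"pp":29,"uv":30,"ylr":19}
After op 14 (add /pks 65): {"a":57,"hx":55,"jgy":54,"pks":65,"pp":29,"uv":30,"ylr":19}
After op 15 (add /i 62): {"a":57,"hx":55,"i":62,"jgy":54,"pks":65,"pp":29,"uv":30,"ylr":19}
After op 16 (replace /pks 87): {"a":57,"hx":55,"i":62,"jgy":54,"pks":87,"pp":29,"uv":30,"ylr":19}
After op 17 (add /gnl 32): {"a":57,"gnl":32,"hx":55,"i":62,"jgy":54,"pks":87,"pp":29,"uv":30,"ylr":19}
After op 18 (replace /pks 65): {"a":57,"gnl":32,"hx":55,"i":62,"jgy":54,"pks":65,"pp":29,"uv":30,"ylr":19}
After op 19 (replace /a 97): {"a":97,"gnl":32,"hx":55,"i":62,"jgy":54,"pks":65,"pp":29,"uv":30,"ylr":19}
Value at /a: 97

Answer: 97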